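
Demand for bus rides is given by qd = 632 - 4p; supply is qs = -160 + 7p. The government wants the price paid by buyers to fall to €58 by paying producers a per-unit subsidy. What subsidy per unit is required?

At a buyer price of 58, quantity demanded is 632 − 4·58 = 400.
Sellers supply 400 only when they receive ps with -160 + 7·ps = 400, i.e. ps = 80.
s = ps − pb = 80 − 58 = 22.

Required subsidy s = €22 per unit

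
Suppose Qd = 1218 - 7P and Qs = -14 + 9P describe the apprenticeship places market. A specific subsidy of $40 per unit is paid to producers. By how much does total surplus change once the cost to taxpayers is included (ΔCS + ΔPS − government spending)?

Pre-subsidy: 1218 - 7P = -14 + 9P gives P* = 77, Q* = 679.
With the subsidy, sellers receive Ps = Pb + 40 for each unit, where Pb is the price buyers pay.
Supply in terms of Pb becomes Qs = -14 + 9(Pb + 40) = 346 + 9Pb. Setting this equal to demand: 1218 - 7Pb = 346 + 9Pb, so Pb = 54.5.
Sellers receive Ps = 54.5 + 40 = 94.5; Q' = 1218 − 7·54.5 = 836.5.
ΔCS = ½(679 + 836.5)(77 − 54.5) = 17049.375; ΔPS = ½(679 + 836.5)(94.5 − 77) = 13260.625.
Government spending = 40 × 836.5 = 33460.
Net change = 17049.375 + 13260.625 − 33460 = -3150. The loss equals the DWL triangle ½·40·157.5.

Net change in total surplus = -$3150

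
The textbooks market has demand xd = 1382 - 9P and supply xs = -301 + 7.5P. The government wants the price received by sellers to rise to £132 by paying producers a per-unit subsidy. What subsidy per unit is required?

At a seller price of 132, quantity supplied is -301 + 7.5·132 = 689.
Buyers absorb 689 only when they pay Pb with 1382 − 9·Pb = 689, i.e. Pb = 77.
s = Ps − Pb = 132 − 77 = 55.

Required subsidy s = £55 per unit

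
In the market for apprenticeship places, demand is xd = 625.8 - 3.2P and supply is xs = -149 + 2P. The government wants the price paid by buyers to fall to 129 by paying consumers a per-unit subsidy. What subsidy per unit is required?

At a buyer price of 129, quantity demanded is 625.8 − 3.2·129 = 213.
Sellers supply 213 only when they receive Ps with -149 + 2·Ps = 213, i.e. Ps = 181.
s = Ps − Pb = 181 − 129 = 52.

Required subsidy s = 52 per unit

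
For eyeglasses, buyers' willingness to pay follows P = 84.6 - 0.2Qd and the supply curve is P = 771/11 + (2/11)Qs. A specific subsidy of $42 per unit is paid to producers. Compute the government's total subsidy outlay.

Government cost = $6216

Pre-subsidy: 84.6 - 0.2Q = 771/11 + (2/11)Q gives Q* = 38 and P* = 77.
With the subsidy, sellers receive Ps = Pb + 42 for each unit, where Pb is the price buyers pay.
On the curves, Pb = 84.6 - 0.2Q and Ps = 771/11 + (2/11)Q; the wedge Ps − Pb = 42 gives 771/11 + (2/11)Q − (84.6 - 0.2Q) = 42, so Q' = 148.
Then Pb = 84.6 − 0.2·148 = 55 and Ps = 771/11 + (2/11)·148 = 97.
Government outlay = subsidy × quantity = 42 × 148 = 6216.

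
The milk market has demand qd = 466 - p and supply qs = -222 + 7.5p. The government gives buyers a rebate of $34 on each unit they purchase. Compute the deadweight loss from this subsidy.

Deadweight loss = $510

Pre-subsidy: 466 - p = -222 + 7.5p gives p* = 1376/17, q* = 6546/17.
With the rebate, buyers effectively pay pb = ps − 34, where ps is the price sellers receive.
Demand in terms of ps becomes qd = 466 − 1(ps − 34) = 500 - ps. Setting this equal to supply: 500 - ps = -222 + 7.5ps, so ps = 1444/17.
Buyers pay pb = 1444/17 − 34 = 866/17; q' = -222 + 7.5·(1444/17) = 7056/17.
The subsidy expands output by 7056/17 − 6546/17 = 30 past the efficient level; on those units the gap between marginal cost and willingness to pay runs from 0 up to 34.
DWL = ½ × 34 × 30 = 510.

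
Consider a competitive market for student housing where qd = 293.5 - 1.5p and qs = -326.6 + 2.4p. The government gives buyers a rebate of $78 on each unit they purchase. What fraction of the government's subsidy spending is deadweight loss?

DWL / government spending = 36/127

Pre-subsidy: 293.5 - 1.5p = -326.6 + 2.4p gives p* = 159, q* = 55.
With the rebate, buyers effectively pay pb = ps − 78, where ps is the price sellers receive.
Demand in terms of ps becomes qd = 293.5 − 1.5(ps − 78) = 410.5 - 1.5ps. Setting this equal to supply: 410.5 - 1.5ps = -326.6 + 2.4ps, so ps = 189.
Buyers pay pb = 189 − 78 = 111; q' = -326.6 + 2.4·189 = 127.
ΔCS = ½(55 + 127)(159 − 111) = 4368; ΔPS = ½(55 + 127)(189 − 159) = 2730.
Government spending = 78 × 127 = 9906.
DWL = ½ × 78 × (127 − 55) = 2808; fraction = 2808 / 9906 = 36/127.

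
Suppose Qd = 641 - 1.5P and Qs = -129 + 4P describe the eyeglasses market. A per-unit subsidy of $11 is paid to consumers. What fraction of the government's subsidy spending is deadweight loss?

DWL / government spending = 6/443

Pre-subsidy: 641 - 1.5P = -129 + 4P gives P* = 140, Q* = 431.
With the rebate, buyers effectively pay Pb = Ps − 11, where Ps is the price sellers receive.
Demand in terms of Ps becomes Qd = 641 − 1.5(Ps − 11) = 657.5 - 1.5Ps. Setting this equal to supply: 657.5 - 1.5Ps = -129 + 4Ps, so Ps = 143.
Buyers pay Pb = 143 − 11 = 132; Q' = -129 + 4·143 = 443.
ΔCS = ½(431 + 443)(140 − 132) = 3496; ΔPS = ½(431 + 443)(143 − 140) = 1311.
Government spending = 11 × 443 = 4873.
DWL = ½ × 11 × (443 − 431) = 66; fraction = 66 / 4873 = 6/443.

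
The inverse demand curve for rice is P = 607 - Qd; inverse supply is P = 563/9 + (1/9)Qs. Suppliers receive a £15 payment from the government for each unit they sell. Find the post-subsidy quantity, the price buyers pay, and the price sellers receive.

Pre-subsidy: 607 - Q = 563/9 + (1/9)Q gives Q* = 490 and P* = 117.
With the subsidy, sellers receive Ps = Pb + 15 for each unit, where Pb is the price buyers pay.
On the curves, Pb = 607 - Q and Ps = 563/9 + (1/9)Q; the wedge Ps − Pb = 15 gives 563/9 + (1/9)Q − (607 - Q) = 15, so Q' = 503.5.
Then Pb = 607 − 1·503.5 = 103.5 and Ps = 563/9 + (1/9)·503.5 = 118.5.

Q' = 503.5; buyers pay £103.5; sellers receive £118.5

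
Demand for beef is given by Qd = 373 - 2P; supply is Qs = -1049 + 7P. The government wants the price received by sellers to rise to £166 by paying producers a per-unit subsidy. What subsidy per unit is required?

Required subsidy s = £36 per unit

At a seller price of 166, quantity supplied is -1049 + 7·166 = 113.
Buyers absorb 113 only when they pay Pb with 373 − 2·Pb = 113, i.e. Pb = 130.
s = Ps − Pb = 166 − 130 = 36.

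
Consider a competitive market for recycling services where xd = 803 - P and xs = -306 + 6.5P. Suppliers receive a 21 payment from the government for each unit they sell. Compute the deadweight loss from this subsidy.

Deadweight loss = 191.1

Pre-subsidy: 803 - P = -306 + 6.5P gives P* = 2218/15, x* = 9827/15.
With the subsidy, sellers receive Ps = Pb + 21 for each unit, where Pb is the price buyers pay.
Supply in terms of Pb becomes xs = -306 + 6.5(Pb + 21) = -169.5 + 6.5Pb. Setting this equal to demand: 803 - Pb = -169.5 + 6.5Pb, so Pb = 389/3.
Sellers receive Ps = 389/3 + 21 = 452/3; x' = 803 − 1·(389/3) = 2020/3.
The subsidy expands output by 2020/3 − 9827/15 = 18.2 past the efficient level; on those units the gap between marginal cost and willingness to pay runs from 0 up to 21.
DWL = ½ × 21 × 18.2 = 191.1.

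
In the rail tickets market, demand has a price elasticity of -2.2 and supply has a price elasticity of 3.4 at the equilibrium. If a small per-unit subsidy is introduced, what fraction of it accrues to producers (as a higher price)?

Producer share = 11/28

For a small subsidy around the equilibrium, the benefit split depends on the relative slopes, which at a point are proportional to the elasticities.
Buyer share = εs/(εs + |εd|) = 3.4/(3.4 + 2.2) = 17/28; seller share = |εd|/(εs + |εd|) = 11/28.
So producers capture 11/28 of the subsidy.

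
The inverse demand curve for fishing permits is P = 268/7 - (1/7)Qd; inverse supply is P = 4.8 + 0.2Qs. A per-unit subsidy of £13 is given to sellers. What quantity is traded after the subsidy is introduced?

Q' = 1627/12

Pre-subsidy: 268/7 - (1/7)Q = 4.8 + 0.2Q gives Q* = 293/3 and P* = 73/3.
With the subsidy, sellers receive Ps = Pb + 13 for each unit, where Pb is the price buyers pay.
On the curves, Pb = 268/7 - (1/7)Q and Ps = 4.8 + 0.2Q; the wedge Ps − Pb = 13 gives 4.8 + 0.2Q − (268/7 - (1/7)Q) = 13, so Q' = 1627/12.
Then Pb = 268/7 − (1/7)·(1627/12) = 227/12 and Ps = 4.8 + 0.2·(1627/12) = 383/12.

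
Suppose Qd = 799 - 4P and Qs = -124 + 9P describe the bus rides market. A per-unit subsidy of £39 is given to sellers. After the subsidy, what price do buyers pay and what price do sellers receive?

Pre-subsidy: 799 - 4P = -124 + 9P gives P* = 71, Q* = 515.
With the subsidy, sellers receive Ps = Pb + 39 for each unit, where Pb is the price buyers pay.
Supply in terms of Pb becomes Qs = -124 + 9(Pb + 39) = 227 + 9Pb. Setting this equal to demand: 799 - 4Pb = 227 + 9Pb, so Pb = 44.
Sellers receive Ps = 44 + 39 = 83; Q' = 799 − 4·44 = 623.

Buyers pay £44; sellers receive £83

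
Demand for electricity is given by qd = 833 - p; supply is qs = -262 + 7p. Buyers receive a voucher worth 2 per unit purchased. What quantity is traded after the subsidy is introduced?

Pre-subsidy: 833 - p = -262 + 7p gives p* = 136.875, q* = 696.125.
With the rebate, buyers effectively pay pb = ps − 2, where ps is the price sellers receive.
Demand in terms of ps becomes qd = 833 − 1(ps − 2) = 835 - ps. Setting this equal to supply: 835 - ps = -262 + 7ps, so ps = 137.125.
Buyers pay pb = 137.125 − 2 = 135.125; q' = -262 + 7·137.125 = 697.875.

q' = 697.875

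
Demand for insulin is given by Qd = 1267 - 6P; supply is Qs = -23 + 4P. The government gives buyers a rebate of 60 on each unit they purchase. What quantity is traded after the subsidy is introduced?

Q' = 637

Pre-subsidy: 1267 - 6P = -23 + 4P gives P* = 129, Q* = 493.
With the rebate, buyers effectively pay Pb = Ps − 60, where Ps is the price sellers receive.
Demand in terms of Ps becomes Qd = 1267 − 6(Ps − 60) = 1627 - 6Ps. Setting this equal to supply: 1627 - 6Ps = -23 + 4Ps, so Ps = 165.
Buyers pay Pb = 165 − 60 = 105; Q' = -23 + 4·165 = 637.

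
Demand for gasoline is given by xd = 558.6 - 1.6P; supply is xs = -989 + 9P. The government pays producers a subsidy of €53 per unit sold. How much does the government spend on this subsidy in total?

Pre-subsidy: 558.6 - 1.6P = -989 + 9P gives P* = 146, x* = 325.
With the subsidy, sellers receive Ps = Pb + 53 for each unit, where Pb is the price buyers pay.
Supply in terms of Pb becomes xs = -989 + 9(Pb + 53) = -512 + 9Pb. Setting this equal to demand: 558.6 - 1.6Pb = -512 + 9Pb, so Pb = 101.
Sellers receive Ps = 101 + 53 = 154; x' = 558.6 − 1.6·101 = 397.
Government outlay = subsidy × quantity = 53 × 397 = 21041.

Government cost = €21041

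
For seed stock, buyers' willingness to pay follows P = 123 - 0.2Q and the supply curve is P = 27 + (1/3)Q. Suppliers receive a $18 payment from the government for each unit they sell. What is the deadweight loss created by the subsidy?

Deadweight loss = $303.75

Pre-subsidy: 123 - 0.2Q = 27 + (1/3)Q gives Q* = 180 and P* = 87.
With the subsidy, sellers receive Ps = Pb + 18 for each unit, where Pb is the price buyers pay.
On the curves, Pb = 123 - 0.2Q and Ps = 27 + (1/3)Q; the wedge Ps − Pb = 18 gives 27 + (1/3)Q − (123 - 0.2Q) = 18, so Q' = 213.75.
Then Pb = 123 − 0.2·213.75 = 80.25 and Ps = 27 + (1/3)·213.75 = 98.25.
The subsidy expands output by 213.75 − 180 = 33.75 past the efficient level; on those units the gap between marginal cost and willingness to pay runs from 0 up to 18.
DWL = ½ × 18 × 33.75 = 303.75.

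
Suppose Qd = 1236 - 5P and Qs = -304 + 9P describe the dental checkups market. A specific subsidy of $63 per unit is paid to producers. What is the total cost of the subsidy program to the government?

Government cost = $55975.5

Pre-subsidy: 1236 - 5P = -304 + 9P gives P* = 110, Q* = 686.
With the subsidy, sellers receive Ps = Pb + 63 for each unit, where Pb is the price buyers pay.
Supply in terms of Pb becomes Qs = -304 + 9(Pb + 63) = 263 + 9Pb. Setting this equal to demand: 1236 - 5Pb = 263 + 9Pb, so Pb = 69.5.
Sellers receive Ps = 69.5 + 63 = 132.5; Q' = 1236 − 5·69.5 = 888.5.
Government outlay = subsidy × quantity = 63 × 888.5 = 55975.5.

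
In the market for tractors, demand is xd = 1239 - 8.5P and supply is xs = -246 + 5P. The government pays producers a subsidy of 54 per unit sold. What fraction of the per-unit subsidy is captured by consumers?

Consumer share = 10/27

Pre-subsidy: 1239 - 8.5P = -246 + 5P gives P* = 110, x* = 304.
With the subsidy, sellers receive Ps = Pb + 54 for each unit, where Pb is the price buyers pay.
Supply in terms of Pb becomes xs = -246 + 5(Pb + 54) = 24 + 5Pb. Setting this equal to demand: 1239 - 8.5Pb = 24 + 5Pb, so Pb = 90.
Sellers receive Ps = 90 + 54 = 144; x' = 1239 − 8.5·90 = 474.
Buyers' price falls by P* − Pb = 110 − 90 = 20; sellers' price rises by Ps − P* = 144 − 110 = 34.
So consumers capture 20/54 = 10/27 of each unit of subsidy.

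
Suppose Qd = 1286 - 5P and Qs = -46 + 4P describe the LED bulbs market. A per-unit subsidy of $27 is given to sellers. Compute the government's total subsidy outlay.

Pre-subsidy: 1286 - 5P = -46 + 4P gives P* = 148, Q* = 546.
With the subsidy, sellers receive Ps = Pb + 27 for each unit, where Pb is the price buyers pay.
Supply in terms of Pb becomes Qs = -46 + 4(Pb + 27) = 62 + 4Pb. Setting this equal to demand: 1286 - 5Pb = 62 + 4Pb, so Pb = 136.
Sellers receive Ps = 136 + 27 = 163; Q' = 1286 − 5·136 = 606.
Government outlay = subsidy × quantity = 27 × 606 = 16362.

Government cost = $16362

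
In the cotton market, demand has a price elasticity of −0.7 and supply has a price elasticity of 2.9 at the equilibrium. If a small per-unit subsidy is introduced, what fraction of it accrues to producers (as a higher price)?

Producer share = 7/36

For a small subsidy around the equilibrium, the benefit split depends on the relative slopes, which at a point are proportional to the elasticities.
Buyer share = εs/(εs + |εd|) = 2.9/(2.9 + 0.7) = 29/36; seller share = |εd|/(εs + |εd|) = 7/36.
So producers capture 7/36 of the subsidy.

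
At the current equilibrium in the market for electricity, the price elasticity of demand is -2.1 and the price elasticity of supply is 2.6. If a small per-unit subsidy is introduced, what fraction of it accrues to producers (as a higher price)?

For a small subsidy around the equilibrium, the benefit split depends on the relative slopes, which at a point are proportional to the elasticities.
Buyer share = εs/(εs + |εd|) = 2.6/(2.6 + 2.1) = 26/47; seller share = |εd|/(εs + |εd|) = 21/47.
So producers capture 21/47 of the subsidy.

Producer share = 21/47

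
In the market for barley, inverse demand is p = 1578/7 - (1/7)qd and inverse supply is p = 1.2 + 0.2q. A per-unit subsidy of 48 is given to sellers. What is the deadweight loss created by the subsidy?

Deadweight loss = 3360

Pre-subsidy: 1578/7 - (1/7)q = 1.2 + 0.2q gives q* = 654 and p* = 132.
With the subsidy, sellers receive ps = pb + 48 for each unit, where pb is the price buyers pay.
On the curves, pb = 1578/7 - (1/7)q and ps = 1.2 + 0.2q; the wedge ps − pb = 48 gives 1.2 + 0.2q − (1578/7 - (1/7)q) = 48, so q' = 794.
Then pb = 1578/7 − (1/7)·794 = 112 and ps = 1.2 + 0.2·794 = 160.
The subsidy expands output by 794 − 654 = 140 past the efficient level; on those units the gap between marginal cost and willingness to pay runs from 0 up to 48.
DWL = ½ × 48 × 140 = 3360.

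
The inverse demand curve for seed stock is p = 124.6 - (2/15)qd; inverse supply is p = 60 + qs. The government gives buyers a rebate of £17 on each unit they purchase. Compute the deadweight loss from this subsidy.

Pre-subsidy: 124.6 - (2/15)q = 60 + q gives q* = 57 and p* = 117.
With the rebate, buyers effectively pay pb = ps − 17, where ps is the price sellers receive.
On the curves, pb = 124.6 - (2/15)q and ps = 60 + q; the wedge ps − pb = 17 gives 60 + q − (124.6 - (2/15)q) = 17, so q' = 72.
Then pb = 124.6 − (2/15)·72 = 115 and ps = 60 + 1·72 = 132.
The subsidy expands output by 72 − 57 = 15 past the efficient level; on those units the gap between marginal cost and willingness to pay runs from 0 up to 17.
DWL = ½ × 17 × 15 = 127.5.

Deadweight loss = £127.5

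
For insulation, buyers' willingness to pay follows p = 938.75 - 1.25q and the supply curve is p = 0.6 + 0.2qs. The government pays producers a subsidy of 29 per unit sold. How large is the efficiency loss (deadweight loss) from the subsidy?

Deadweight loss = 290

Pre-subsidy: 938.75 - 1.25q = 0.6 + 0.2q gives q* = 647 and p* = 130.
With the subsidy, sellers receive ps = pb + 29 for each unit, where pb is the price buyers pay.
On the curves, pb = 938.75 - 1.25q and ps = 0.6 + 0.2q; the wedge ps − pb = 29 gives 0.6 + 0.2q − (938.75 - 1.25q) = 29, so q' = 667.
Then pb = 938.75 − 1.25·667 = 105 and ps = 0.6 + 0.2·667 = 134.
The subsidy expands output by 667 − 647 = 20 past the efficient level; on those units the gap between marginal cost and willingness to pay runs from 0 up to 29.
DWL = ½ × 29 × 20 = 290.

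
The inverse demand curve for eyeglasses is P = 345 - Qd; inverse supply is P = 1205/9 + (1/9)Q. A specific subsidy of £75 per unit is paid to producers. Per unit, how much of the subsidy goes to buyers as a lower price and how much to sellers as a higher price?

Pre-subsidy: 345 - Q = 1205/9 + (1/9)Q gives Q* = 190 and P* = 155.
With the subsidy, sellers receive Ps = Pb + 75 for each unit, where Pb is the price buyers pay.
On the curves, Pb = 345 - Q and Ps = 1205/9 + (1/9)Q; the wedge Ps − Pb = 75 gives 1205/9 + (1/9)Q − (345 - Q) = 75, so Q' = 257.5.
Then Pb = 345 − 1·257.5 = 87.5 and Ps = 1205/9 + (1/9)·257.5 = 162.5.
Buyers' price falls by P* − Pb = 155 − 87.5 = 67.5; sellers' price rises by Ps − P* = 162.5 − 155 = 7.5.

Buyers gain £67.5 per unit; sellers gain £7.5 per unit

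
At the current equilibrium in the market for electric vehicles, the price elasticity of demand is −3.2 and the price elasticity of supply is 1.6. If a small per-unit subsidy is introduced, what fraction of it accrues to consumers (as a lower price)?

For a small subsidy around the equilibrium, the benefit split depends on the relative slopes, which at a point are proportional to the elasticities.
Buyer share = εs/(εs + |εd|) = 1.6/(1.6 + 3.2) = 1/3; seller share = |εd|/(εs + |εd|) = 2/3.

Consumer share = 1/3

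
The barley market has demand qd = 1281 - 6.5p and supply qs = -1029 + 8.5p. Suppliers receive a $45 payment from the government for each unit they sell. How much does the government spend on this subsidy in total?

Government cost = $20058.75

Pre-subsidy: 1281 - 6.5p = -1029 + 8.5p gives p* = 154, q* = 280.
With the subsidy, sellers receive ps = pb + 45 for each unit, where pb is the price buyers pay.
Supply in terms of pb becomes qs = -1029 + 8.5(pb + 45) = -646.5 + 8.5pb. Setting this equal to demand: 1281 - 6.5pb = -646.5 + 8.5pb, so pb = 128.5.
Sellers receive ps = 128.5 + 45 = 173.5; q' = 1281 − 6.5·128.5 = 445.75.
Government outlay = subsidy × quantity = 45 × 445.75 = 20058.75.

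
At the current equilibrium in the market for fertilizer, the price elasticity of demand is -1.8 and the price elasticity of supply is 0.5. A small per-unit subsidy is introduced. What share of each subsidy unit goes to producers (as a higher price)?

For a small subsidy around the equilibrium, the benefit split depends on the relative slopes, which at a point are proportional to the elasticities.
Buyer share = εs/(εs + |εd|) = 0.5/(0.5 + 1.8) = 5/23; seller share = |εd|/(εs + |εd|) = 18/23.
So producers capture 18/23 of the subsidy.

Producer share = 18/23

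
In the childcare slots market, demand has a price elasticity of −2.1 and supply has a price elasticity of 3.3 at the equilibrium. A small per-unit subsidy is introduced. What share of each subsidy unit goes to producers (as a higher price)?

For a small subsidy around the equilibrium, the benefit split depends on the relative slopes, which at a point are proportional to the elasticities.
Buyer share = εs/(εs + |εd|) = 3.3/(3.3 + 2.1) = 11/18; seller share = |εd|/(εs + |εd|) = 7/18.
So producers capture 7/18 of the subsidy.

Producer share = 7/18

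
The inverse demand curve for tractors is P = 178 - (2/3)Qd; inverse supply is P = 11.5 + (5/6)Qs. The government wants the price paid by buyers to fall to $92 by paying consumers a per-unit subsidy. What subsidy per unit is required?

Required subsidy s = $27 per unit

At a buyer price of 92, quantity demanded is 267 − 1.5·92 = 129.
Sellers supply 129 only when they receive Ps = 11.5 + (5/6)·129 = 119.
s = Ps − Pb = 119 − 92 = 27.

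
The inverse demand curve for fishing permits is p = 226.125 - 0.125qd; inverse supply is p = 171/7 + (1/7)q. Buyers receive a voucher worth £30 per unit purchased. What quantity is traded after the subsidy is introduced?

q' = 865

Pre-subsidy: 226.125 - 0.125q = 171/7 + (1/7)q gives q* = 753 and p* = 132.
With the rebate, buyers effectively pay pb = ps − 30, where ps is the price sellers receive.
On the curves, pb = 226.125 - 0.125q and ps = 171/7 + (1/7)q; the wedge ps − pb = 30 gives 171/7 + (1/7)q − (226.125 - 0.125q) = 30, so q' = 865.
Then pb = 226.125 − 0.125·865 = 118 and ps = 171/7 + (1/7)·865 = 148.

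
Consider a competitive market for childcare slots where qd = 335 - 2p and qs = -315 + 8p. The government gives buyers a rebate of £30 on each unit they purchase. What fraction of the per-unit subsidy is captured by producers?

Pre-subsidy: 335 - 2p = -315 + 8p gives p* = 65, q* = 205.
With the rebate, buyers effectively pay pb = ps − 30, where ps is the price sellers receive.
Demand in terms of ps becomes qd = 335 − 2(ps − 30) = 395 - 2ps. Setting this equal to supply: 395 - 2ps = -315 + 8ps, so ps = 71.
Buyers pay pb = 71 − 30 = 41; q' = -315 + 8·71 = 253.
Buyers' price falls by p* − pb = 65 − 41 = 24; sellers' price rises by ps − p* = 71 − 65 = 6.
So producers capture 6/30 = 0.2 of each unit of subsidy.

Producer share = 0.2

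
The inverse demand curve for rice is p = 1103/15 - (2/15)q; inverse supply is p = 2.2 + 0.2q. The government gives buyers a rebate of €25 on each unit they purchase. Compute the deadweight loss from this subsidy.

Deadweight loss = €937.5

Pre-subsidy: 1103/15 - (2/15)q = 2.2 + 0.2q gives q* = 214 and p* = 45.
With the rebate, buyers effectively pay pb = ps − 25, where ps is the price sellers receive.
On the curves, pb = 1103/15 - (2/15)q and ps = 2.2 + 0.2q; the wedge ps − pb = 25 gives 2.2 + 0.2q − (1103/15 - (2/15)q) = 25, so q' = 289.
Then pb = 1103/15 − (2/15)·289 = 35 and ps = 2.2 + 0.2·289 = 60.
The subsidy expands output by 289 − 214 = 75 past the efficient level; on those units the gap between marginal cost and willingness to pay runs from 0 up to 25.
DWL = ½ × 25 × 75 = 937.5.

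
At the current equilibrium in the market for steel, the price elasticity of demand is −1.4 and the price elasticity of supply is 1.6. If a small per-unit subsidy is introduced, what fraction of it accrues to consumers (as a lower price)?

For a small subsidy around the equilibrium, the benefit split depends on the relative slopes, which at a point are proportional to the elasticities.
Buyer share = εs/(εs + |εd|) = 1.6/(1.6 + 1.4) = 8/15; seller share = |εd|/(εs + |εd|) = 7/15.

Consumer share = 8/15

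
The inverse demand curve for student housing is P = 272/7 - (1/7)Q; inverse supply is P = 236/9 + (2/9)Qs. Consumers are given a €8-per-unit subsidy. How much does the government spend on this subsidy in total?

Government cost = 10400/23

Pre-subsidy: 272/7 - (1/7)Q = 236/9 + (2/9)Q gives Q* = 796/23 and P* = 780/23.
With the rebate, buyers effectively pay Pb = Ps − 8, where Ps is the price sellers receive.
On the curves, Pb = 272/7 - (1/7)Q and Ps = 236/9 + (2/9)Q; the wedge Ps − Pb = 8 gives 236/9 + (2/9)Q − (272/7 - (1/7)Q) = 8, so Q' = 1300/23.
Then Pb = 272/7 − (1/7)·(1300/23) = 708/23 and Ps = 236/9 + (2/9)·(1300/23) = 892/23.
Government outlay = subsidy × quantity = 8 × 1300/23 = 10400/23.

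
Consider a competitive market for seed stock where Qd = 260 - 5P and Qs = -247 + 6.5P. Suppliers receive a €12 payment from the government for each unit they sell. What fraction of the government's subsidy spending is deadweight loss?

DWL / government spending = 3/13

Pre-subsidy: 260 - 5P = -247 + 6.5P gives P* = 1014/23, Q* = 910/23.
With the subsidy, sellers receive Ps = Pb + 12 for each unit, where Pb is the price buyers pay.
Supply in terms of Pb becomes Qs = -247 + 6.5(Pb + 12) = -169 + 6.5Pb. Setting this equal to demand: 260 - 5Pb = -169 + 6.5Pb, so Pb = 858/23.
Sellers receive Ps = 858/23 + 12 = 1134/23; Q' = 260 − 5·(858/23) = 1690/23.
ΔCS = ½(910/23 + 1690/23)(1014/23 − 858/23) = 202800/529; ΔPS = ½(910/23 + 1690/23)(1134/23 − 1014/23) = 156000/529.
Government spending = 12 × 1690/23 = 20280/23.
DWL = ½ × 12 × (1690/23 − 910/23) = 4680/23; fraction = (4680/23) / (20280/23) = 3/13.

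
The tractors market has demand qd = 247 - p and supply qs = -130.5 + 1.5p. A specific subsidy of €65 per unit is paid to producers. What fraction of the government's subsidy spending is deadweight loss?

DWL / government spending = 13/90

Pre-subsidy: 247 - p = -130.5 + 1.5p gives p* = 151, q* = 96.
With the subsidy, sellers receive ps = pb + 65 for each unit, where pb is the price buyers pay.
Supply in terms of pb becomes qs = -130.5 + 1.5(pb + 65) = -33 + 1.5pb. Setting this equal to demand: 247 - pb = -33 + 1.5pb, so pb = 112.
Sellers receive ps = 112 + 65 = 177; q' = 247 − 1·112 = 135.
ΔCS = ½(96 + 135)(151 − 112) = 4504.5; ΔPS = ½(96 + 135)(177 − 151) = 3003.
Government spending = 65 × 135 = 8775.
DWL = ½ × 65 × (135 − 96) = 1267.5; fraction = 1267.5 / 8775 = 13/90.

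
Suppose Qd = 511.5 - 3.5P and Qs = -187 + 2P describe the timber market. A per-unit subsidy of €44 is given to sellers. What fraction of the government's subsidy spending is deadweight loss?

Pre-subsidy: 511.5 - 3.5P = -187 + 2P gives P* = 127, Q* = 67.
With the subsidy, sellers receive Ps = Pb + 44 for each unit, where Pb is the price buyers pay.
Supply in terms of Pb becomes Qs = -187 + 2(Pb + 44) = -99 + 2Pb. Setting this equal to demand: 511.5 - 3.5Pb = -99 + 2Pb, so Pb = 111.
Sellers receive Ps = 111 + 44 = 155; Q' = 511.5 − 3.5·111 = 123.
ΔCS = ½(67 + 123)(127 − 111) = 1520; ΔPS = ½(67 + 123)(155 − 127) = 2660.
Government spending = 44 × 123 = 5412.
DWL = ½ × 44 × (123 − 67) = 1232; fraction = 1232 / 5412 = 28/123.

DWL / government spending = 28/123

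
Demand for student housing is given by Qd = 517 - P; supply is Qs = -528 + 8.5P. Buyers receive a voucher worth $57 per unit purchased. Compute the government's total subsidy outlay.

Pre-subsidy: 517 - P = -528 + 8.5P gives P* = 110, Q* = 407.
With the rebate, buyers effectively pay Pb = Ps − 57, where Ps is the price sellers receive.
Demand in terms of Ps becomes Qd = 517 − 1(Ps − 57) = 574 - Ps. Setting this equal to supply: 574 - Ps = -528 + 8.5Ps, so Ps = 116.
Buyers pay Pb = 116 − 57 = 59; Q' = -528 + 8.5·116 = 458.
Government outlay = subsidy × quantity = 57 × 458 = 26106.

Government cost = $26106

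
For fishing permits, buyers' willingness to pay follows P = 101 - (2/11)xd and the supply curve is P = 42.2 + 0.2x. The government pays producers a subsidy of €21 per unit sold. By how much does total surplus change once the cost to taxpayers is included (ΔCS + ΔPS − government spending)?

Net change in total surplus = -€577.5

Pre-subsidy: 101 - (2/11)x = 42.2 + 0.2x gives x* = 154 and P* = 73.
With the subsidy, sellers receive Ps = Pb + 21 for each unit, where Pb is the price buyers pay.
On the curves, Pb = 101 - (2/11)x and Ps = 42.2 + 0.2x; the wedge Ps − Pb = 21 gives 42.2 + 0.2x − (101 - (2/11)x) = 21, so x' = 209.
Then Pb = 101 − (2/11)·209 = 63 and Ps = 42.2 + 0.2·209 = 84.
ΔCS = ½(154 + 209)(73 − 63) = 1815; ΔPS = ½(154 + 209)(84 − 73) = 1996.5.
Government spending = 21 × 209 = 4389.
Net change = 1815 + 1996.5 − 4389 = -577.5. The loss equals the DWL triangle ½·21·55.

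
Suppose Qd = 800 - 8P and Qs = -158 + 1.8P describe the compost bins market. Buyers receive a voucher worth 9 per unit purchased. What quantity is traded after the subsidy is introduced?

Pre-subsidy: 800 - 8P = -158 + 1.8P gives P* = 4790/49, Q* = 880/49.
With the rebate, buyers effectively pay Pb = Ps − 9, where Ps is the price sellers receive.
Demand in terms of Ps becomes Qd = 800 − 8(Ps − 9) = 872 - 8Ps. Setting this equal to supply: 872 - 8Ps = -158 + 1.8Ps, so Ps = 5150/49.
Buyers pay Pb = 5150/49 − 9 = 4709/49; Q' = -158 + 1.8·(5150/49) = 1528/49.

Q' = 1528/49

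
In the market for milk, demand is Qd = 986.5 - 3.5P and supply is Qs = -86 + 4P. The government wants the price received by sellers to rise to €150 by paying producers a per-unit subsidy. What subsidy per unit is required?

Required subsidy s = €15 per unit

At a seller price of 150, quantity supplied is -86 + 4·150 = 514.
Buyers absorb 514 only when they pay Pb with 986.5 − 3.5·Pb = 514, i.e. Pb = 135.
s = Ps − Pb = 150 − 135 = 15.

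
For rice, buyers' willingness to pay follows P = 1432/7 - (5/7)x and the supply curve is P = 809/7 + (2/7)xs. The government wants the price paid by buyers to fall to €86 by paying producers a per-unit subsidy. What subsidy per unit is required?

At a buyer price of 86, quantity demanded is 286.4 − 1.4·86 = 166.
Sellers supply 166 only when they receive Ps = 809/7 + (2/7)·166 = 163.
s = Ps − Pb = 163 − 86 = 77.

Required subsidy s = €77 per unit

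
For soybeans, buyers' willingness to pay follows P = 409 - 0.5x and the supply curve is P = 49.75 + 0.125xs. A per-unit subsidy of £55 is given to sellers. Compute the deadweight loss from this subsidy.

Deadweight loss = £2420

Pre-subsidy: 409 - 0.5x = 49.75 + 0.125x gives x* = 574.8 and P* = 121.6.
With the subsidy, sellers receive Ps = Pb + 55 for each unit, where Pb is the price buyers pay.
On the curves, Pb = 409 - 0.5x and Ps = 49.75 + 0.125x; the wedge Ps − Pb = 55 gives 49.75 + 0.125x − (409 - 0.5x) = 55, so x' = 662.8.
Then Pb = 409 − 0.5·662.8 = 77.6 and Ps = 49.75 + 0.125·662.8 = 132.6.
The subsidy expands output by 662.8 − 574.8 = 88 past the efficient level; on those units the gap between marginal cost and willingness to pay runs from 0 up to 55.
DWL = ½ × 55 × 88 = 2420.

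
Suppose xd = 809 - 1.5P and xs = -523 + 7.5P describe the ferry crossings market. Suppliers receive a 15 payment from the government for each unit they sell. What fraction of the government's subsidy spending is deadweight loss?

DWL / government spending = 75/4846

Pre-subsidy: 809 - 1.5P = -523 + 7.5P gives P* = 148, x* = 587.
With the subsidy, sellers receive Ps = Pb + 15 for each unit, where Pb is the price buyers pay.
Supply in terms of Pb becomes xs = -523 + 7.5(Pb + 15) = -410.5 + 7.5Pb. Setting this equal to demand: 809 - 1.5Pb = -410.5 + 7.5Pb, so Pb = 135.5.
Sellers receive Ps = 135.5 + 15 = 150.5; x' = 809 − 1.5·135.5 = 605.75.
ΔCS = ½(587 + 605.75)(148 − 135.5) = 7454.6875; ΔPS = ½(587 + 605.75)(150.5 − 148) = 1490.9375.
Government spending = 15 × 605.75 = 9086.25.
DWL = ½ × 15 × (605.75 − 587) = 140.625; fraction = 140.625 / 9086.25 = 75/4846.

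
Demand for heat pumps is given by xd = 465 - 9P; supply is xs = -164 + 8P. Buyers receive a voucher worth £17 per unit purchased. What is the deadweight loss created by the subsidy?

Deadweight loss = £612

Pre-subsidy: 465 - 9P = -164 + 8P gives P* = 37, x* = 132.
With the rebate, buyers effectively pay Pb = Ps − 17, where Ps is the price sellers receive.
Demand in terms of Ps becomes xd = 465 − 9(Ps − 17) = 618 - 9Ps. Setting this equal to supply: 618 - 9Ps = -164 + 8Ps, so Ps = 46.
Buyers pay Pb = 46 − 17 = 29; x' = -164 + 8·46 = 204.
The subsidy expands output by 204 − 132 = 72 past the efficient level; on those units the gap between marginal cost and willingness to pay runs from 0 up to 17.
DWL = ½ × 17 × 72 = 612.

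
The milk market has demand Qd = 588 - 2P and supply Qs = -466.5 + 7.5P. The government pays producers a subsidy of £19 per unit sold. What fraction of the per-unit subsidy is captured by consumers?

Consumer share = 15/19

Pre-subsidy: 588 - 2P = -466.5 + 7.5P gives P* = 111, Q* = 366.
With the subsidy, sellers receive Ps = Pb + 19 for each unit, where Pb is the price buyers pay.
Supply in terms of Pb becomes Qs = -466.5 + 7.5(Pb + 19) = -324 + 7.5Pb. Setting this equal to demand: 588 - 2Pb = -324 + 7.5Pb, so Pb = 96.
Sellers receive Ps = 96 + 19 = 115; Q' = 588 − 2·96 = 396.
Buyers' price falls by P* − Pb = 111 − 96 = 15; sellers' price rises by Ps − P* = 115 − 111 = 4.
So consumers capture 15/19 = 15/19 of each unit of subsidy.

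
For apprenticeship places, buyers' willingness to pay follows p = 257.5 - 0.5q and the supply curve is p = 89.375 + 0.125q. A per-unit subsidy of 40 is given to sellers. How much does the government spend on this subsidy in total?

Pre-subsidy: 257.5 - 0.5q = 89.375 + 0.125q gives q* = 269 and p* = 123.
With the subsidy, sellers receive ps = pb + 40 for each unit, where pb is the price buyers pay.
On the curves, pb = 257.5 - 0.5q and ps = 89.375 + 0.125q; the wedge ps − pb = 40 gives 89.375 + 0.125q − (257.5 - 0.5q) = 40, so q' = 333.
Then pb = 257.5 − 0.5·333 = 91 and ps = 89.375 + 0.125·333 = 131.
Government outlay = subsidy × quantity = 40 × 333 = 13320.

Government cost = 13320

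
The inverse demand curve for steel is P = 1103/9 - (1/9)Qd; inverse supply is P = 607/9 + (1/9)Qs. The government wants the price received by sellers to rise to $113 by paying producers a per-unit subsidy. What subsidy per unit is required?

At a seller price of 113, quantity supplied is -607 + 9·113 = 410.
Buyers absorb 410 only when they pay Pb = 1103/9 − (1/9)·410 = 77.
s = Ps − Pb = 113 − 77 = 36.

Required subsidy s = $36 per unit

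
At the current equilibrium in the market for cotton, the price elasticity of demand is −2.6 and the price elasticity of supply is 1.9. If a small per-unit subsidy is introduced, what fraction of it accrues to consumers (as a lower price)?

Consumer share = 19/45

For a small subsidy around the equilibrium, the benefit split depends on the relative slopes, which at a point are proportional to the elasticities.
Buyer share = εs/(εs + |εd|) = 1.9/(1.9 + 2.6) = 19/45; seller share = |εd|/(εs + |εd|) = 26/45.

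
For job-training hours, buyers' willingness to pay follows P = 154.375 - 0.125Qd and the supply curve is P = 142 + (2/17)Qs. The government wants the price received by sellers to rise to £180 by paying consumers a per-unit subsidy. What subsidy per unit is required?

Required subsidy s = £66 per unit

At a seller price of 180, quantity supplied is -1207 + 8.5·180 = 323.
Buyers absorb 323 only when they pay Pb = 154.375 − 0.125·323 = 114.
s = Ps − Pb = 180 − 114 = 66.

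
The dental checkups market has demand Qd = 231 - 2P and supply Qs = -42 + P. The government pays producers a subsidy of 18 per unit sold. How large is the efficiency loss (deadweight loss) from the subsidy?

Deadweight loss = 108

Pre-subsidy: 231 - 2P = -42 + P gives P* = 91, Q* = 49.
With the subsidy, sellers receive Ps = Pb + 18 for each unit, where Pb is the price buyers pay.
Supply in terms of Pb becomes Qs = -42 + 1(Pb + 18) = -24 + Pb. Setting this equal to demand: 231 - 2Pb = -24 + Pb, so Pb = 85.
Sellers receive Ps = 85 + 18 = 103; Q' = 231 − 2·85 = 61.
The subsidy expands output by 61 − 49 = 12 past the efficient level; on those units the gap between marginal cost and willingness to pay runs from 0 up to 18.
DWL = ½ × 18 × 12 = 108.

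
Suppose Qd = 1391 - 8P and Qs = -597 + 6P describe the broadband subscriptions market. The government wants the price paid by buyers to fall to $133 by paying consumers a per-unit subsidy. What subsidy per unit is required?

Required subsidy s = $21 per unit

At a buyer price of 133, quantity demanded is 1391 − 8·133 = 327.
Sellers supply 327 only when they receive Ps with -597 + 6·Ps = 327, i.e. Ps = 154.
s = Ps − Pb = 154 − 133 = 21.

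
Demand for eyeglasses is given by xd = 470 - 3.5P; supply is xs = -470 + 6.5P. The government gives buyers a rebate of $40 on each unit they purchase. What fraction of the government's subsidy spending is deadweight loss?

Pre-subsidy: 470 - 3.5P = -470 + 6.5P gives P* = 94, x* = 141.
With the rebate, buyers effectively pay Pb = Ps − 40, where Ps is the price sellers receive.
Demand in terms of Ps becomes xd = 470 − 3.5(Ps − 40) = 610 - 3.5Ps. Setting this equal to supply: 610 - 3.5Ps = -470 + 6.5Ps, so Ps = 108.
Buyers pay Pb = 108 − 40 = 68; x' = -470 + 6.5·108 = 232.
ΔCS = ½(141 + 232)(94 − 68) = 4849; ΔPS = ½(141 + 232)(108 − 94) = 2611.
Government spending = 40 × 232 = 9280.
DWL = ½ × 40 × (232 − 141) = 1820; fraction = 1820 / 9280 = 91/464.

DWL / government spending = 91/464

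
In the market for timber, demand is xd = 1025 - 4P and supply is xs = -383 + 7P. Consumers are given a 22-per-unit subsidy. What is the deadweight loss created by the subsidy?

Pre-subsidy: 1025 - 4P = -383 + 7P gives P* = 128, x* = 513.
With the rebate, buyers effectively pay Pb = Ps − 22, where Ps is the price sellers receive.
Demand in terms of Ps becomes xd = 1025 − 4(Ps − 22) = 1113 - 4Ps. Setting this equal to supply: 1113 - 4Ps = -383 + 7Ps, so Ps = 136.
Buyers pay Pb = 136 − 22 = 114; x' = -383 + 7·136 = 569.
The subsidy expands output by 569 − 513 = 56 past the efficient level; on those units the gap between marginal cost and willingness to pay runs from 0 up to 22.
DWL = ½ × 22 × 56 = 616.

Deadweight loss = 616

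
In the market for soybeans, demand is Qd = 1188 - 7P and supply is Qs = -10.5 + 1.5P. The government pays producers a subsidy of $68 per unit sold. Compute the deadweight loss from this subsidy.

Deadweight loss = $2856

Pre-subsidy: 1188 - 7P = -10.5 + 1.5P gives P* = 141, Q* = 201.
With the subsidy, sellers receive Ps = Pb + 68 for each unit, where Pb is the price buyers pay.
Supply in terms of Pb becomes Qs = -10.5 + 1.5(Pb + 68) = 91.5 + 1.5Pb. Setting this equal to demand: 1188 - 7Pb = 91.5 + 1.5Pb, so Pb = 129.
Sellers receive Ps = 129 + 68 = 197; Q' = 1188 − 7·129 = 285.
The subsidy expands output by 285 − 201 = 84 past the efficient level; on those units the gap between marginal cost and willingness to pay runs from 0 up to 68.
DWL = ½ × 68 × 84 = 2856.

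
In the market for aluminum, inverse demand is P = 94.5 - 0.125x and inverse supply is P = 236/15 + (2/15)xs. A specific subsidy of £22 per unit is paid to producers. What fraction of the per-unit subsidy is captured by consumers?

Consumer share = 15/31

Pre-subsidy: 94.5 - 0.125x = 236/15 + (2/15)x gives x* = 9452/31 and P* = 1748/31.
With the subsidy, sellers receive Ps = Pb + 22 for each unit, where Pb is the price buyers pay.
On the curves, Pb = 94.5 - 0.125x and Ps = 236/15 + (2/15)x; the wedge Ps − Pb = 22 gives 236/15 + (2/15)x − (94.5 - 0.125x) = 22, so x' = 12092/31.
Then Pb = 94.5 − 0.125·(12092/31) = 1418/31 and Ps = 236/15 + (2/15)·(12092/31) = 2100/31.
Buyers' price falls by P* − Pb = 1748/31 − 1418/31 = 330/31; sellers' price rises by Ps − P* = 2100/31 − 1748/31 = 352/31.
So consumers capture (330/31)/22 = 15/31 of each unit of subsidy.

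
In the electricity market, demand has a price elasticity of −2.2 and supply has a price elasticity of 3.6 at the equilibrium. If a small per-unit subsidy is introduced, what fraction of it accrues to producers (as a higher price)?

Producer share = 11/29

For a small subsidy around the equilibrium, the benefit split depends on the relative slopes, which at a point are proportional to the elasticities.
Buyer share = εs/(εs + |εd|) = 3.6/(3.6 + 2.2) = 18/29; seller share = |εd|/(εs + |εd|) = 11/29.
So producers capture 11/29 of the subsidy.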